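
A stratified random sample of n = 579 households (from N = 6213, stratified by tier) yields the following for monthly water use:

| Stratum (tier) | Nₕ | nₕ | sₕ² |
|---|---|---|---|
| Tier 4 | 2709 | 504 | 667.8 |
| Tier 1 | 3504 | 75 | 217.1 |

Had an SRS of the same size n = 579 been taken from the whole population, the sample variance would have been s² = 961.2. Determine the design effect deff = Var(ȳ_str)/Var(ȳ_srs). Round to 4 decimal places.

0.7347

Var(ȳ_str) = Σ Wₕ²(1−fₕ)sₕ²/nₕ with Wₕ = Nₕ/6213:
  Tier 4: (2709/6213)²·(1−504/2709)·667.8/504 = 0.20503631
  Tier 1: (3504/6213)²·(1−75/3504)·217.1/75 = 0.90100549
  → Var(ȳ_str) = 1.1060418.
Var(ȳ_srs) = (1 − 579/6213)·961.2/579 = 1.5053958.
deff = 1.1060418 / 1.5053958 = 0.7347.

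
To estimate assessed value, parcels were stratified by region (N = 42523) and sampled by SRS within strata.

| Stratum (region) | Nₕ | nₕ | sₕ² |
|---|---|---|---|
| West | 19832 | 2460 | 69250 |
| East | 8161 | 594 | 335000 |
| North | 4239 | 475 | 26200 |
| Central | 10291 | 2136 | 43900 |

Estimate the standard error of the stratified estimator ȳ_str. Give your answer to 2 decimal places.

5.11

Var(ȳ_str) = Σₕ Wₕ²(1 − fₕ)sₕ²/nₕ with Wₕ = Nₕ/N, N = 42523.
West: Wₕ = 0.46638290; term = 0.46638290²·(1 − 0.12404195)·69250/2460 = 5.3635609.
East: Wₕ = 0.19191967; term = 0.19191967²·(1 − 0.07278520)·335000/594 = 19.260949.
North: Wₕ = 0.09968723; term = 0.09968723²·(1 − 0.11205473)·26200/475 = 0.48671297.
Central: Wₕ = 0.24201021; term = 0.24201021²·(1 − 0.20756000)·43900/2136 = 0.9538872.
Sum = 26.06511.
SE = √(26.06511) = 5.11.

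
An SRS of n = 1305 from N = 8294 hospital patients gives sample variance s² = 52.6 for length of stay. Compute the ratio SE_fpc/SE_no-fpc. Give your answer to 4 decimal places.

f = n/N = 1305/8294 = 0.15734266.
SE_no-fpc = √(s²/n) = 0.20076482; SE_fpc = √((1−f)s²/n) = 0.18429482.
Ratio = √(1−f) = 0.91796369.

0.9180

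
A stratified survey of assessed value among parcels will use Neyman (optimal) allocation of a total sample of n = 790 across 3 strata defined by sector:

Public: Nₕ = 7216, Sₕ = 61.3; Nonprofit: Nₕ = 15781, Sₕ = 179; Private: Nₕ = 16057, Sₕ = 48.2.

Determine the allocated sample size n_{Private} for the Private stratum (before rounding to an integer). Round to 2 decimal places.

151.30

Neyman allocation: nₕ = n·NₕSₕ / Σⱼ NⱼSⱼ.
Σ NⱼSⱼ = 7216·61.3 + 15781·179 + 16057·48.2 = 4.0410872 × 10^6.
n_{Private} = 790·16057·48.2 / (4.0410872 × 10^6) = 151.30.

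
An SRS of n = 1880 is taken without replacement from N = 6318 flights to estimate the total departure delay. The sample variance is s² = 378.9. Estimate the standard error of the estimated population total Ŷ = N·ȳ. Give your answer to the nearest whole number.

2377

Var(Ŷ) = N²·Var(ȳ) = N²·(1 − n/N)·s²/n.
f = 1880/6318 = 0.29756252; Var(ȳ) = 0.70243748·378.9/1880 = 0.14157104.
Var(Ŷ) = 6318² · 0.14157104 = 5.6511088 × 10^6.
SE(Ŷ) = √(5.6511088 × 10^6) = 2377.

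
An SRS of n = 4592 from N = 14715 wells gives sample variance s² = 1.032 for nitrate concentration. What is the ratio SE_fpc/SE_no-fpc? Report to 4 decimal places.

f = n/N = 4592/14715 = 0.31206252.
SE_no-fpc = √(s²/n) = 0.014991287; SE_fpc = √((1−f)s²/n) = 0.012434072.
Ratio = √(1−f) = 0.82941997.

0.8294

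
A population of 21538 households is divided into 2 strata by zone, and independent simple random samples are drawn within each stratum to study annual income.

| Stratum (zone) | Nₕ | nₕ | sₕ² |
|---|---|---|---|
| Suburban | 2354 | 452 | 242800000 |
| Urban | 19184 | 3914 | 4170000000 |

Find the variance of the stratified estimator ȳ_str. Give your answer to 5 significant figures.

677980

Var(ȳ_str) = Σₕ Wₕ²(1 − fₕ)sₕ²/nₕ with Wₕ = Nₕ/N, N = 21538.
Suburban: Wₕ = 0.10929520; term = 0.10929520²·(1 − 0.19201359)·242800000/452 = 5184.6145.
Urban: Wₕ = 0.89070480; term = 0.89070480²·(1 − 0.20402419)·4170000000/3914 = 672794.9.
Sum = 677979.51.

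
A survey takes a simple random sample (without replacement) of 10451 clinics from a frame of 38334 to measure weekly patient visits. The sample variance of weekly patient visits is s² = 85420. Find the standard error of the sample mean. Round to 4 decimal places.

2.4383

Under SRS without replacement, Var(ȳ) = (1 − f)·s²/n with f = n/N = 10451/38334 = 0.27263004.
Var(ȳ) = (1 − 0.27263004)·85420/10451 = 0.72736996·8.1733805 = 5.9450715.
SE(ȳ) = √(5.9450715) = 2.4383.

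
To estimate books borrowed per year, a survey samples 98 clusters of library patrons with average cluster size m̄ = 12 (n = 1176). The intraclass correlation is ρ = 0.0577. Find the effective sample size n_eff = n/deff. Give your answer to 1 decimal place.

deff = 1 + (12 − 1)·0.0577 = 1 + 0.6347 = 1.6347.
n_eff = 1176 / 1.6347 = 719.4.

719.4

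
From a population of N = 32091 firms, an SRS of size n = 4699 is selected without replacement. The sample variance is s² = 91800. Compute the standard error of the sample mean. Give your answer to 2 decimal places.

Under SRS without replacement, Var(ȳ) = (1 − f)·s²/n with f = n/N = 4699/32091 = 0.14642735.
Var(ȳ) = (1 − 0.14642735)·91800/4699 = 0.85357265·19.536072 = 16.675456.
SE(ȳ) = √(16.675456) = 4.08.

4.08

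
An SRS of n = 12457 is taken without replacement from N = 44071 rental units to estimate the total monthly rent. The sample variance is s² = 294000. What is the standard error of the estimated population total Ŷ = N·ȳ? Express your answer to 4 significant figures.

181300

Var(Ŷ) = N²·Var(ȳ) = N²·(1 − n/N)·s²/n.
f = 12457/44071 = 0.28265753; Var(ȳ) = 0.71734247·294000/12457 = 16.930135.
Var(Ŷ) = 44071² · 16.930135 = 3.2882606 × 10^10.
SE(Ŷ) = √(3.2882606 × 10^10) = 181300.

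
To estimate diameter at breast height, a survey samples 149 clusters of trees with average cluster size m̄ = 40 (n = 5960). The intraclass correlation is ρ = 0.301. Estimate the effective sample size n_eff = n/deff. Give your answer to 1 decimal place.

deff = 1 + (40 − 1)·0.301 = 1 + 11.739 = 12.739.
n_eff = 5960 / 12.739 = 467.9.

467.9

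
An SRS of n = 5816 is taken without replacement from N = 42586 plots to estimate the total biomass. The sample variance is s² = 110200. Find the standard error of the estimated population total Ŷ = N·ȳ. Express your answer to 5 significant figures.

Var(Ŷ) = N²·Var(ȳ) = N²·(1 − n/N)·s²/n.
f = 5816/42586 = 0.13657070; Var(ȳ) = 0.86342930·110200/5816 = 16.360026.
Var(Ŷ) = 42586² · 16.360026 = 2.967001 × 10^10.
SE(Ŷ) = √(2.967001 × 10^10) = 172250.

172250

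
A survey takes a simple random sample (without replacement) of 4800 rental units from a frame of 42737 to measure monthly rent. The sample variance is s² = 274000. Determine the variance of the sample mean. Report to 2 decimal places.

50.67

Under SRS without replacement, Var(ȳ) = (1 − f)·s²/n with f = n/N = 4800/42737 = 0.11231486.
Var(ȳ) = (1 − 0.11231486)·274000/4800 = 0.88768514·57.083333 = 50.672027.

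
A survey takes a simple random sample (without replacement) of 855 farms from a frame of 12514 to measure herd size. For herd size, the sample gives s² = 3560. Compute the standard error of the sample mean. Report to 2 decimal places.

Under SRS without replacement, Var(ȳ) = (1 − f)·s²/n with f = n/N = 855/12514 = 0.06832348.
Var(ȳ) = (1 − 0.06832348)·3560/855 = 0.93167652·4.1637427 = 3.8792613.
SE(ȳ) = √(3.8792613) = 1.97.

1.97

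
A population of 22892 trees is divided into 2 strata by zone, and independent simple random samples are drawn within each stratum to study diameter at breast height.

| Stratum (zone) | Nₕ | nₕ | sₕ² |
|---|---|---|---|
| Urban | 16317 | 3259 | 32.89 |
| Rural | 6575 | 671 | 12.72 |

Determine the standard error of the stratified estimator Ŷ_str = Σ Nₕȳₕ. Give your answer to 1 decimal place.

Var(Ŷ_str) = Σₕ Nₕ²(1 − fₕ)sₕ²/nₕ.
Urban: 16317²·(1 − 3259/16317)·32.89/3259 = 2.1502873 × 10^6.
Rural: 6575²·(1 − 671/6575)·12.72/671 = 735879.49.
Sum = 2.8861668 × 10^6.
SE = √(2.8861668 × 10^6) = 1698.9.

1698.9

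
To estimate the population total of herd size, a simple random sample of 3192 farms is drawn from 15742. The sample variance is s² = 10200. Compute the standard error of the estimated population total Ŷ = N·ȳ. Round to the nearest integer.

Var(Ŷ) = N²·Var(ȳ) = N²·(1 − n/N)·s²/n.
f = 3192/15742 = 0.20276966; Var(ȳ) = 0.79723034·10200/3192 = 2.5475406.
Var(Ŷ) = 15742² · 2.5475406 = 6.3130747 × 10^8.
SE(Ŷ) = √(6.3130747 × 10^8) = 25126.

25126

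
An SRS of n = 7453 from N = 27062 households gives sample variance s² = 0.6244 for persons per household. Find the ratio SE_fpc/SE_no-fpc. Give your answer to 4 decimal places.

0.8512

f = n/N = 7453/27062 = 0.27540463.
SE_no-fpc = √(s²/n) = 0.0091530511; SE_fpc = √((1−f)s²/n) = 0.0077913671.
Ratio = √(1−f) = 0.85123168.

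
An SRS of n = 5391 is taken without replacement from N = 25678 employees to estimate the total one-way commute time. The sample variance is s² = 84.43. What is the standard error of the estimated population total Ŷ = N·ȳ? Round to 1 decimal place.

Var(Ŷ) = N²·Var(ȳ) = N²·(1 − n/N)·s²/n.
f = 5391/25678 = 0.20994626; Var(ȳ) = 0.79005374·84.43/5391 = 0.012373259.
Var(Ŷ) = 25678² · 0.012373259 = 8.1584281 × 10^6.
SE(Ŷ) = √(8.1584281 × 10^6) = 2856.3.

2856.3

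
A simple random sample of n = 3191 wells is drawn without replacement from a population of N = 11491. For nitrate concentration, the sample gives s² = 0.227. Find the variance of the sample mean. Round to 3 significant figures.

5.14 × 10^-5

Under SRS without replacement, Var(ȳ) = (1 − f)·s²/n with f = n/N = 3191/11491 = 0.27769559.
Var(ȳ) = (1 − 0.27769559)·0.227/3191 = 0.72230441·7.1137574 × 10^-5 = 5.1382984 × 10^-5.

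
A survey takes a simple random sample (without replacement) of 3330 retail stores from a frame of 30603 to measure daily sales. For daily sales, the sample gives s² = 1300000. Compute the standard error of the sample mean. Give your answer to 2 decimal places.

18.65

Under SRS without replacement, Var(ȳ) = (1 − f)·s²/n with f = n/N = 3330/30603 = 0.10881286.
Var(ȳ) = (1 − 0.10881286)·1300000/3330 = 0.89118714·390.39039 = 347.91089.
SE(ȳ) = √(347.91089) = 18.65.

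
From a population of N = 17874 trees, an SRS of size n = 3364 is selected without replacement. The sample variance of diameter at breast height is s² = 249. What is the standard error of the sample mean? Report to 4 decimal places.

Under SRS without replacement, Var(ȳ) = (1 − f)·s²/n with f = n/N = 3364/17874 = 0.18820633.
Var(ȳ) = (1 − 0.18820633)·249/3364 = 0.81179367·0.074019025 = 0.060088176.
SE(ȳ) = √(0.060088176) = 0.2451.

0.2451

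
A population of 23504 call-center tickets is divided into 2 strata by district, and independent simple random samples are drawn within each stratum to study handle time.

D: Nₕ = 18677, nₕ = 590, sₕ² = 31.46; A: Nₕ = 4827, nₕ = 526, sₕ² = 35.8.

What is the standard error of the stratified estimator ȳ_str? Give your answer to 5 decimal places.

Var(ȳ_str) = Σₕ Wₕ²(1 − fₕ)sₕ²/nₕ with Wₕ = Nₕ/N, N = 23504.
D: Wₕ = 0.79463070; term = 0.79463070²·(1 − 0.03158966)·31.46/590 = 0.032605946.
A: Wₕ = 0.20536930; term = 0.20536930²·(1 − 0.10897037)·35.8/526 = 0.002557764.
Sum = 0.03516371.
SE = √(0.03516371) = 0.18752.

0.18752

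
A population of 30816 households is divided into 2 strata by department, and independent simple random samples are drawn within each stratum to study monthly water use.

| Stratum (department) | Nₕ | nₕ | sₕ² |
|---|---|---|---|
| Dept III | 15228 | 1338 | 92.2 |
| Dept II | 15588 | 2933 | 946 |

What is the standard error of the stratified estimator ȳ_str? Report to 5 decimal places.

Var(ȳ_str) = Σₕ Wₕ²(1 − fₕ)sₕ²/nₕ with Wₕ = Nₕ/N, N = 30816.
Dept III: Wₕ = 0.49415888; term = 0.49415888²·(1 − 0.08786446)·92.2/1338 = 0.015348551.
Dept II: Wₕ = 0.50584112; term = 0.50584112²·(1 − 0.18815756)·946/2933 = 0.067000661.
Sum = 0.082349212.
SE = √(0.082349212) = 0.28697.

0.28697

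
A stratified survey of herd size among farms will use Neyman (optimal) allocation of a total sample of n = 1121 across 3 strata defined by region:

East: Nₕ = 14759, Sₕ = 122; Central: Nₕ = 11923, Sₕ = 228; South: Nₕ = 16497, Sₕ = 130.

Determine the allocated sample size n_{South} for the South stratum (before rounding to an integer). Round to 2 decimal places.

360.78

Neyman allocation: nₕ = n·NₕSₕ / Σⱼ NⱼSⱼ.
Σ NⱼSⱼ = 14759·122 + 11923·228 + 16497·130 = 6.663652 × 10^6.
n_{South} = 1121·16497·130 / (6.663652 × 10^6) = 360.78.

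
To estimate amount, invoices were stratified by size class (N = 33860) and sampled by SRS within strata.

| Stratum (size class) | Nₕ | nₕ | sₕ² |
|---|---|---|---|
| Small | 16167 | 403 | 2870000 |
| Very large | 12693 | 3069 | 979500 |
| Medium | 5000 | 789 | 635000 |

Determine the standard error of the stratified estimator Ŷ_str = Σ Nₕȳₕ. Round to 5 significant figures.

Var(Ŷ_str) = Σₕ Nₕ²(1 − fₕ)sₕ²/nₕ.
Small: 16167²·(1 − 403/16167)·2870000/403 = 1.8149836 × 10^12.
Very large: 12693²·(1 − 3069/12693)·979500/3069 = 3.8987685 × 10^10.
Medium: 5000²·(1 − 789/5000)·635000/789 = 1.6945406 × 10^10.
Sum = 1.8709167 × 10^12.
SE = √(1.8709167 × 10^12) = 1.3678 × 10^6.

1.3678 × 10^6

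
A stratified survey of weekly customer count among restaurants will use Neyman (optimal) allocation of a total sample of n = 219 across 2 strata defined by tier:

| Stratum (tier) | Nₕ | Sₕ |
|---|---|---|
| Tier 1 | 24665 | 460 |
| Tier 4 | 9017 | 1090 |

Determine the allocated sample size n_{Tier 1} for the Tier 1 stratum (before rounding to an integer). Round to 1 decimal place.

Neyman allocation: nₕ = n·NₕSₕ / Σⱼ NⱼSⱼ.
Σ NⱼSⱼ = 24665·460 + 9017·1090 = 2.117443 × 10^7.
n_{Tier 1} = 219·24665·460 / (2.117443 × 10^7) = 117.3.

117.3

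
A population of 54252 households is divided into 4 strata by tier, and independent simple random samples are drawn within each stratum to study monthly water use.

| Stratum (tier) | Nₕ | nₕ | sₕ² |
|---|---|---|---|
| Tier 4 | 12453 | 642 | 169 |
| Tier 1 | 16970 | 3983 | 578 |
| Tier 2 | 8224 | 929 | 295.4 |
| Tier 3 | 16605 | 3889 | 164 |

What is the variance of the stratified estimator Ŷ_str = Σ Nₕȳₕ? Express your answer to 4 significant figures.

Var(Ŷ_str) = Σₕ Nₕ²(1 − fₕ)sₕ²/nₕ.
Tier 4: 12453²·(1 − 642/12453)·169/642 = 3.8717948 × 10^7.
Tier 1: 16970²·(1 − 3983/16970)·578/3983 = 3.1982191 × 10^7.
Tier 2: 8224²·(1 − 929/8224)·295.4/929 = 1.9076697 × 10^7.
Tier 3: 16605²·(1 − 3889/16605)·164/3889 = 8.9042082 × 10^6.
Sum = 9.8681044 × 10^7.

9.868 × 10^7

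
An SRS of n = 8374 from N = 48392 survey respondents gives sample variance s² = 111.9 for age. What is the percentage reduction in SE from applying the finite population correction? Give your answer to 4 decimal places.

9.0629

f = n/N = 8374/48392 = 0.17304513.
SE_no-fpc = √(s²/n) = 0.11559753; SE_fpc = √((1−f)s²/n) = 0.105121.
Ratio = √(1−f) = 0.90937059. Reduction = 100·(1 − 0.90937059) = 9.0629%.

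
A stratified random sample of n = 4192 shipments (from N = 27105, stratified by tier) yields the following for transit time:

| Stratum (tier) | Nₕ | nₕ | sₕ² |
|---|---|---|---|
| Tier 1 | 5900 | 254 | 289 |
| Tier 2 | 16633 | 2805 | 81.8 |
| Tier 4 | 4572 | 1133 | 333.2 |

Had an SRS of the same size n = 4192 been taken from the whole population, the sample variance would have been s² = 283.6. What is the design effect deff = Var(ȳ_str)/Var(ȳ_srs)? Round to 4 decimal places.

1.1718

Var(ȳ_str) = Σ Wₕ²(1−fₕ)sₕ²/nₕ with Wₕ = Nₕ/27105:
  Tier 1: (5900/27105)²·(1−254/5900)·289/254 = 0.051589128
  Tier 2: (16633/27105)²·(1−2805/16633)·81.8/2805 = 0.0091295963
  Tier 4: (4572/27105)²·(1−1133/4572)·333.2/1133 = 0.0062938249
  → Var(ȳ_str) = 0.067012549.
Var(ȳ_srs) = (1 − 4192/27105)·283.6/4192 = 0.057189658.
deff = 0.067012549 / 0.057189658 = 1.1718.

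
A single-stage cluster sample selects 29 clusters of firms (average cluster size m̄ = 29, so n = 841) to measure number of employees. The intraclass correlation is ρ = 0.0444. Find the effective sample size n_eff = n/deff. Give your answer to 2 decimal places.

deff = 1 + (29 − 1)·0.0444 = 1 + 1.2432 = 2.2432.
n_eff = 841 / 2.2432 = 374.91.

374.91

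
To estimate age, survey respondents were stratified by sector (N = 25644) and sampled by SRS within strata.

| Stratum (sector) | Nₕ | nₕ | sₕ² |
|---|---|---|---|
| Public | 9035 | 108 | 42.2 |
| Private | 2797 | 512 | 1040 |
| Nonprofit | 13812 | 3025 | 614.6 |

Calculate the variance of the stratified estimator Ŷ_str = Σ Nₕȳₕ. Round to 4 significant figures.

Var(Ŷ_str) = Σₕ Nₕ²(1 − fₕ)sₕ²/nₕ.
Public: 9035²·(1 − 108/9035)·42.2/108 = 3.1515368 × 10^7.
Private: 2797²·(1 − 512/2797)·1040/512 = 1.2982013 × 10^7.
Nonprofit: 13812²·(1 − 3025/13812)·614.6/3025 = 3.0270837 × 10^7.
Sum = 7.4768218 × 10^7.

7.477 × 10^7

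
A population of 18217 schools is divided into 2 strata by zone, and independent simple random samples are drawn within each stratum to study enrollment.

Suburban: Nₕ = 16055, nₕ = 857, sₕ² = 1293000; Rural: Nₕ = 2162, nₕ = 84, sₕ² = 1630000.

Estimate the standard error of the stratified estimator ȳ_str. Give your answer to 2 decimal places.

37.04

Var(ȳ_str) = Σₕ Wₕ²(1 − fₕ)sₕ²/nₕ with Wₕ = Nₕ/N, N = 18217.
Suburban: Wₕ = 0.88131965; term = 0.88131965²·(1 − 0.05337901)·1293000/857 = 1109.3299.
Rural: Wₕ = 0.11868035; term = 0.11868035²·(1 − 0.03885291)·1630000/84 = 262.69744.
Sum = 1372.0273.
SE = √(1372.0273) = 37.04.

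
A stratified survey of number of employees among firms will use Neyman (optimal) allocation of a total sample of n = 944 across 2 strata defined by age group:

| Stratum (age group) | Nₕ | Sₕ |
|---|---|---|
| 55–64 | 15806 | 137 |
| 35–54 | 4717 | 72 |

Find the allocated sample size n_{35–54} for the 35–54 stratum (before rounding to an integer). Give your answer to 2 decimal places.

127.98

Neyman allocation: nₕ = n·NₕSₕ / Σⱼ NⱼSⱼ.
Σ NⱼSⱼ = 15806·137 + 4717·72 = 2.505046 × 10^6.
n_{35–54} = 944·4717·72 / (2.505046 × 10^6) = 127.98.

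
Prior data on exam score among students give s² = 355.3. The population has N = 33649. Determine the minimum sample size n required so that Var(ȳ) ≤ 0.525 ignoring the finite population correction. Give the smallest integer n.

Without fpc, n₀ = s²/D = 355.3/0.525 = 676.7619.
Rounding up, n = 677.

677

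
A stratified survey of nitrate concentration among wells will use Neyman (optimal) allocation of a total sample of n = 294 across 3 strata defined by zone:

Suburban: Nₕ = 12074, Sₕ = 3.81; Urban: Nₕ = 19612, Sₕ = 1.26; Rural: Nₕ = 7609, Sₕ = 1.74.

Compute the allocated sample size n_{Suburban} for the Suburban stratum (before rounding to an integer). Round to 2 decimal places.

161.10

Neyman allocation: nₕ = n·NₕSₕ / Σⱼ NⱼSⱼ.
Σ NⱼSⱼ = 12074·3.81 + 19612·1.26 + 7609·1.74 = 83952.72.
n_{Suburban} = 294·12074·3.81 / 83952.72 = 161.10.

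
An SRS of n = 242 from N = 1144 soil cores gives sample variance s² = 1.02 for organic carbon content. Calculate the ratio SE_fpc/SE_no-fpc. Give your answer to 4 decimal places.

f = n/N = 242/1144 = 0.21153846.
SE_no-fpc = √(s²/n) = 0.064922077; SE_fpc = √((1−f)s²/n) = 0.05764779.
Ratio = √(1−f) = 0.88795357.

0.8880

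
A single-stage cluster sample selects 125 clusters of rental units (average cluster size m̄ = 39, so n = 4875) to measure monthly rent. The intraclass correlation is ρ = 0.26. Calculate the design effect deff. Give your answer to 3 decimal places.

10.880

deff = 1 + (39 − 1)·0.26 = 1 + 9.88 = 10.88.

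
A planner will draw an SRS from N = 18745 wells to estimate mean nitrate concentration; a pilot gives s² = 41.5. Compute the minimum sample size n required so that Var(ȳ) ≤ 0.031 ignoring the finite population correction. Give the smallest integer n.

1339

Without fpc, n₀ = s²/D = 41.5/0.031 = 1338.7097.
Rounding up, n = 1339.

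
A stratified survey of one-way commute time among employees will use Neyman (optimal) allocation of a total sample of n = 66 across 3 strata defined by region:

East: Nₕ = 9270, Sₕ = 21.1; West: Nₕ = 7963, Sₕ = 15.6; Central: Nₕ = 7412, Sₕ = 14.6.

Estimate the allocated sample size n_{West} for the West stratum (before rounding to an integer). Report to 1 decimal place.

19.2

Neyman allocation: nₕ = n·NₕSₕ / Σⱼ NⱼSⱼ.
Σ NⱼSⱼ = 9270·21.1 + 7963·15.6 + 7412·14.6 = 428035.
n_{West} = 66·7963·15.6 / 428035 = 19.2.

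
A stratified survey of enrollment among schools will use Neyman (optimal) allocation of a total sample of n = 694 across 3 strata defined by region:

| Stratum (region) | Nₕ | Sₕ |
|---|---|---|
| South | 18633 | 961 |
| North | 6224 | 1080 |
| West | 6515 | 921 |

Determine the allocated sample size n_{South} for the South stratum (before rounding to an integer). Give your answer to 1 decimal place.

405.7

Neyman allocation: nₕ = n·NₕSₕ / Σⱼ NⱼSⱼ.
Σ NⱼSⱼ = 18633·961 + 6224·1080 + 6515·921 = 3.0628548 × 10^7.
n_{South} = 694·18633·961 / (3.0628548 × 10^7) = 405.7.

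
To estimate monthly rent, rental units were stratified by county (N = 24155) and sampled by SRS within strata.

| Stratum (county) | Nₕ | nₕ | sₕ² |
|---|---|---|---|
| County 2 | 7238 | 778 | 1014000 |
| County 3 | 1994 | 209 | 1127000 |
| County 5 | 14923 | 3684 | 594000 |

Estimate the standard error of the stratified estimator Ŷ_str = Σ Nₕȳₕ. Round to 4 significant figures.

Var(Ŷ_str) = Σₕ Nₕ²(1 − fₕ)sₕ²/nₕ.
County 2: 7238²·(1 − 778/7238)·1014000/778 = 6.0940983 × 10^10.
County 3: 1994²·(1 − 209/1994)·1127000/209 = 1.9192918 × 10^10.
County 5: 14923²·(1 − 3684/14923)·594000/3684 = 2.7042736 × 10^10.
Sum = 1.0717664 × 10^11.
SE = √(1.0717664 × 10^11) = 327400.

327400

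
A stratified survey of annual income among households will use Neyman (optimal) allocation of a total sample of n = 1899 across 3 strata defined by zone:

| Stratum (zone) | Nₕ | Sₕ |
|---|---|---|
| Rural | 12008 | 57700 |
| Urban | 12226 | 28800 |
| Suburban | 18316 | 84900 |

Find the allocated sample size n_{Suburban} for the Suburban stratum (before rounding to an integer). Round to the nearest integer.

Neyman allocation: nₕ = n·NₕSₕ / Σⱼ NⱼSⱼ.
Σ NⱼSⱼ = 12008·57700 + 12226·28800 + 18316·84900 = 2.5999988 × 10^9.
n_{Suburban} = 1899·18316·84900 / (2.5999988 × 10^9) = 1136.

1136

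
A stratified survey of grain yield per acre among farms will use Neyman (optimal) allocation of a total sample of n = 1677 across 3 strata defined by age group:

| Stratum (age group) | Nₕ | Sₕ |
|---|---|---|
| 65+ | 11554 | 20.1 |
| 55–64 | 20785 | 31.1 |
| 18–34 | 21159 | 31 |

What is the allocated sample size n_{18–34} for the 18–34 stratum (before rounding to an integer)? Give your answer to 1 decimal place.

Neyman allocation: nₕ = n·NₕSₕ / Σⱼ NⱼSⱼ.
Σ NⱼSⱼ = 11554·20.1 + 20785·31.1 + 21159·31 = 1.5345779 × 10^6.
n_{18–34} = 1677·21159·31 / (1.5345779 × 10^6) = 716.8.

716.8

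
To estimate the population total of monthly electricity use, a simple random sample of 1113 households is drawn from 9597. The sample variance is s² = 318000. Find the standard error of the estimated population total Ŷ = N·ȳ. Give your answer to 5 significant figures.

Var(Ŷ) = N²·Var(ȳ) = N²·(1 − n/N)·s²/n.
f = 1113/9597 = 0.11597374; Var(ȳ) = 0.88402626·318000/1113 = 252.57893.
Var(Ŷ) = 9597² · 252.57893 = 2.3263128 × 10^10.
SE(Ŷ) = √(2.3263128 × 10^10) = 152520.

152520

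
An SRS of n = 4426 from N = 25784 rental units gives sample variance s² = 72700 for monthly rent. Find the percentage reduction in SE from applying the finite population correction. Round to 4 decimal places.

8.9866

f = n/N = 4426/25784 = 0.17165684.
SE_no-fpc = √(s²/n) = 4.0528591; SE_fpc = √((1−f)s²/n) = 3.6886432.
Ratio = √(1−f) = 0.91013359. Reduction = 100·(1 − 0.91013359) = 8.9866%.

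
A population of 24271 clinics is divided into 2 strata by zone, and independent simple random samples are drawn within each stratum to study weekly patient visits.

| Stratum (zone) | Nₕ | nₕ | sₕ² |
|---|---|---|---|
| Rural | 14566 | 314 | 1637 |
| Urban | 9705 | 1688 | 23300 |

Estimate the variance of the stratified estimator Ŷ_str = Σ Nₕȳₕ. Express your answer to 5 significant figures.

Var(Ŷ_str) = Σₕ Nₕ²(1 − fₕ)sₕ²/nₕ.
Rural: 14566²·(1 − 314/14566)·1637/314 = 1.0822688 × 10^9.
Urban: 9705²·(1 − 1688/9705)·23300/1688 = 1.0739669 × 10^9.
Sum = 2.1562357 × 10^9.

2.1562 × 10^9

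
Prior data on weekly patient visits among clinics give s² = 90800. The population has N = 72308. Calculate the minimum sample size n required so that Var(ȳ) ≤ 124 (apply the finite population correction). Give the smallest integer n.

725

Without fpc, n₀ = s²/D = 90800/124 = 732.2581.
With fpc, (1 − n/N)·s²/n ≤ D requires n ≥ n₀/(1 + n₀/N) = 732.2581/(1 + 732.2581/72308) = 724.9169.
Rounding up, n = 725.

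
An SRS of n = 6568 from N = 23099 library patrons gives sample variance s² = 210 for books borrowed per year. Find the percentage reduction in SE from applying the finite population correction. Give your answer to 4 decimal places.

15.4034

f = n/N = 6568/23099 = 0.28434131.
SE_no-fpc = √(s²/n) = 0.17881052; SE_fpc = √((1−f)s²/n) = 0.15126765.
Ratio = √(1−f) = 0.84596613. Reduction = 100·(1 − 0.84596613) = 15.4034%.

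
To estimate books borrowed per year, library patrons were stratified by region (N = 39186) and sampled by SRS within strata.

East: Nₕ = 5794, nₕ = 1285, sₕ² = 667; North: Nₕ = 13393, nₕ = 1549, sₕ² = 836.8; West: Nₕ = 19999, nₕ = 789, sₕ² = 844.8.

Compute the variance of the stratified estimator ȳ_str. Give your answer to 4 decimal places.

0.3325

Var(ȳ_str) = Σₕ Wₕ²(1 − fₕ)sₕ²/nₕ with Wₕ = Nₕ/N, N = 39186.
East: Wₕ = 0.14785893; term = 0.14785893²·(1 − 0.22178115)·667/1285 = 0.0088311968.
North: Wₕ = 0.34178023; term = 0.34178023²·(1 − 0.11565743)·836.8/1549 = 0.055806483.
West: Wₕ = 0.51036084; term = 0.51036084²·(1 − 0.03945197)·844.8/789 = 0.26788641.
Sum = 0.33252409.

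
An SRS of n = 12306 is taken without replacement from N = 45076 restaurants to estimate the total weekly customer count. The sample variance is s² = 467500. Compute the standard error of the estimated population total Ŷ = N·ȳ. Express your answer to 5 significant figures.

Var(Ŷ) = N²·Var(ȳ) = N²·(1 − n/N)·s²/n.
f = 12306/45076 = 0.27300559; Var(ȳ) = 0.72699441·467500/12306 = 27.618226.
Var(Ŷ) = 45076² · 27.618226 = 5.6115976 × 10^10.
SE(Ŷ) = √(5.6115976 × 10^10) = 236890.

236890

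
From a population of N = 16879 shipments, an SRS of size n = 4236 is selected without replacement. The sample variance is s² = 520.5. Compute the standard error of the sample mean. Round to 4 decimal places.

0.3034

Under SRS without replacement, Var(ȳ) = (1 − f)·s²/n with f = n/N = 4236/16879 = 0.25096273.
Var(ȳ) = (1 − 0.25096273)·520.5/4236 = 0.74903727·0.12287535 = 0.092038219.
SE(ȳ) = √(0.092038219) = 0.3034.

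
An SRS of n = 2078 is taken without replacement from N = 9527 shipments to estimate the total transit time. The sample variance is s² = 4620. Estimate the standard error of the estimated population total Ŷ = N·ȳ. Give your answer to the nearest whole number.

12561

Var(Ŷ) = N²·Var(ȳ) = N²·(1 − n/N)·s²/n.
f = 2078/9527 = 0.21811693; Var(ȳ) = 0.78188307·4620/2078 = 1.7383541.
Var(Ŷ) = 9527² · 1.7383541 = 1.577795 × 10^8.
SE(Ŷ) = √(1.577795 × 10^8) = 12561.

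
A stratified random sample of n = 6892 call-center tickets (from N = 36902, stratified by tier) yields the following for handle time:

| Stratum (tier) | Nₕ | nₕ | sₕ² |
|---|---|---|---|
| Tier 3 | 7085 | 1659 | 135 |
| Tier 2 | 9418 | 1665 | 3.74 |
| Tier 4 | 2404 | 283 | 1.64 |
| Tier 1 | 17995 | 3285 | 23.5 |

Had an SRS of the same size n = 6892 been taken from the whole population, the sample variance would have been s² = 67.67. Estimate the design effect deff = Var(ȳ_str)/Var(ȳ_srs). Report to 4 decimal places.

Var(ȳ_str) = Σ Wₕ²(1−fₕ)sₕ²/nₕ with Wₕ = Nₕ/36902:
  Tier 3: (7085/36902)²·(1−1659/7085)·135/1659 = 0.0022972445
  Tier 2: (9418/36902)²·(1−1665/9418)·3.74/1665 = 1.2044424 × 10^-4
  Tier 4: (2404/36902)²·(1−283/2404)·1.64/283 = 2.1698651 × 10^-5
  Tier 1: (17995/36902)²·(1−3285/17995)·23.5/3285 = 0.0013905839
  → Var(ȳ_str) = 0.0038299713.
Var(ȳ_srs) = (1 − 6892/36902)·67.67/6892 = 0.0079848543.
deff = 0.0038299713 / 0.0079848543 = 0.4797.

0.4797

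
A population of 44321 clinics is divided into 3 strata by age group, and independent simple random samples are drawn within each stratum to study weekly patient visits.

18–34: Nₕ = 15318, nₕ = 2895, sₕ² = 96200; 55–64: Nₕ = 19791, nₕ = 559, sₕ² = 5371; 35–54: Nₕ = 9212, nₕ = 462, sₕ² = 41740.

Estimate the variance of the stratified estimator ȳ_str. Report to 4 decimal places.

8.7881

Var(ȳ_str) = Σₕ Wₕ²(1 − fₕ)sₕ²/nₕ with Wₕ = Nₕ/N, N = 44321.
18–34: Wₕ = 0.34561495; term = 0.34561495²·(1 − 0.18899334)·96200/2895 = 3.219111.
55–64: Wₕ = 0.44653776; term = 0.44653776²·(1 − 0.02824516)·5371/559 = 1.8617289.
35–54: Wₕ = 0.20784730; term = 0.20784730²·(1 − 0.05015198)·41740/462 = 3.7072626.
Sum = 8.7881025.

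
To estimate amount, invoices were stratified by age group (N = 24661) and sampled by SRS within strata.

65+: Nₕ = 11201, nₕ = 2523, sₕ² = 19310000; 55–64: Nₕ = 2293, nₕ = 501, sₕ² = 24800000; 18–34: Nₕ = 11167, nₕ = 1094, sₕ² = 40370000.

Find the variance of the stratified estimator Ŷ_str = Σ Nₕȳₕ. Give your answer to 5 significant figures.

Var(Ŷ_str) = Σₕ Nₕ²(1 − fₕ)sₕ²/nₕ.
65+: 11201²·(1 − 2523/11201)·19310000/2523 = 7.4394609 × 10^11.
55–64: 2293²·(1 − 501/2293)·24800000/501 = 2.0340237 × 10^11.
18–34: 11167²·(1 − 1094/11167)·40370000/1094 = 4.1508475 × 10^12.
Sum = 5.098196 × 10^12.

5.0982 × 10^12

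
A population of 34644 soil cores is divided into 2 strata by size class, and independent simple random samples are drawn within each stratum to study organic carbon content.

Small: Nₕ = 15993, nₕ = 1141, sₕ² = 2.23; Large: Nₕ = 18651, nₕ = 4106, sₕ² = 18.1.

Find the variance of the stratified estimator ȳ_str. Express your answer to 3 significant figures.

Var(ȳ_str) = Σₕ Wₕ²(1 − fₕ)sₕ²/nₕ with Wₕ = Nₕ/N, N = 34644.
Small: Wₕ = 0.46163838; term = 0.46163838²·(1 − 0.07134371)·2.23/1141 = 3.8679249 × 10^-4.
Large: Wₕ = 0.53836162; term = 0.53836162²·(1 − 0.22014905)·18.1/4106 = 9.9636719 × 10^-4.
Sum = 0.0013831597.

0.00138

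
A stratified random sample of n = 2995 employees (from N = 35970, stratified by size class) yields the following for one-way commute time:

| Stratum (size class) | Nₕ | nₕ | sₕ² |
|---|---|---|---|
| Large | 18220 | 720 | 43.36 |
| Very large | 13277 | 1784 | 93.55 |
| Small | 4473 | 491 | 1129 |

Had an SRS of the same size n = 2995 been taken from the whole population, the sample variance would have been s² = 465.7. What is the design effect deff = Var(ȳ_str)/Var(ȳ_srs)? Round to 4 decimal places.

0.3696

Var(ȳ_str) = Σ Wₕ²(1−fₕ)sₕ²/nₕ with Wₕ = Nₕ/35970:
  Large: (18220/35970)²·(1−720/18220)·43.36/720 = 0.014840971
  Very large: (13277/35970)²·(1−1784/13277)·93.55/1784 = 0.0061844549
  Small: (4473/35970)²·(1−491/4473)·1129/491 = 0.031654228
  → Var(ȳ_str) = 0.052679654.
Var(ȳ_srs) = (1 − 2995/35970)·465.7/2995 = 0.14254559.
deff = 0.052679654 / 0.14254559 = 0.3696.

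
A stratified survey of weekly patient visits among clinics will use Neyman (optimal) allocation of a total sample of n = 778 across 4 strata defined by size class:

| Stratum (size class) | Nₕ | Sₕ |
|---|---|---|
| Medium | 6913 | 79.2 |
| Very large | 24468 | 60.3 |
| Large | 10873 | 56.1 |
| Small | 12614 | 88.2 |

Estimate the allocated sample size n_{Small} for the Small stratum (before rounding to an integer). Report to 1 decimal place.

Neyman allocation: nₕ = n·NₕSₕ / Σⱼ NⱼSⱼ.
Σ NⱼSⱼ = 6913·79.2 + 24468·60.3 + 10873·56.1 + 12614·88.2 = 3.7454601 × 10^6.
n_{Small} = 778·12614·88.2 / (3.7454601 × 10^6) = 231.1.

231.1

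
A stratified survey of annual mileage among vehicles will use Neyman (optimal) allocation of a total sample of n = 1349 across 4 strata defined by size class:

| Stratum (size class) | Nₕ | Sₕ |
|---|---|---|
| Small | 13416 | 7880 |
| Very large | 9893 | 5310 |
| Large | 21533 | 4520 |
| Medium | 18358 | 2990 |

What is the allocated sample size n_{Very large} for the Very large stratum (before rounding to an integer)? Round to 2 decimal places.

228.25

Neyman allocation: nₕ = n·NₕSₕ / Σⱼ NⱼSⱼ.
Σ NⱼSⱼ = 13416·7880 + 9893·5310 + 21533·4520 + 18358·2990 = 3.1046949 × 10^8.
n_{Very large} = 1349·9893·5310 / (3.1046949 × 10^8) = 228.25.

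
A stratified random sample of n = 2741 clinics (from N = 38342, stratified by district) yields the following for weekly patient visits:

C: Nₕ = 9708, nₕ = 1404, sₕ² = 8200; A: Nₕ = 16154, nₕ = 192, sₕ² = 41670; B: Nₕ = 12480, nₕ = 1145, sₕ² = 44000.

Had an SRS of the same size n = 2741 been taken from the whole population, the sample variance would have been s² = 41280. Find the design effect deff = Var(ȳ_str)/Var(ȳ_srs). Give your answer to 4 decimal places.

3.0095

Var(ȳ_str) = Σ Wₕ²(1−fₕ)sₕ²/nₕ with Wₕ = Nₕ/38342:
  C: (9708/38342)²·(1−1404/9708)·8200/1404 = 0.32026857
  A: (16154/38342)²·(1−192/16154)·41670/192 = 38.066253
  B: (12480/38342)²·(1−1145/12480)·44000/1145 = 3.6977179
  → Var(ȳ_str) = 42.084239.
Var(ȳ_srs) = (1 − 2741/38342)·41280/2741 = 13.983571.
deff = 42.084239 / 13.983571 = 3.0095.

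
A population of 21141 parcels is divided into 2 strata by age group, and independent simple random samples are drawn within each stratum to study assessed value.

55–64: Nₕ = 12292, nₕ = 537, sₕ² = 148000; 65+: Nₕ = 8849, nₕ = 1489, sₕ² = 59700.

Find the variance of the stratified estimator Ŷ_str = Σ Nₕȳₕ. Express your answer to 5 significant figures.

Var(Ŷ_str) = Σₕ Nₕ²(1 − fₕ)sₕ²/nₕ.
55–64: 12292²·(1 − 537/12292)·148000/537 = 3.9822875 × 10^10.
65+: 8849²·(1 − 1489/8849)·59700/1489 = 2.6112692 × 10^9.
Sum = 4.2434144 × 10^10.

4.2434 × 10^10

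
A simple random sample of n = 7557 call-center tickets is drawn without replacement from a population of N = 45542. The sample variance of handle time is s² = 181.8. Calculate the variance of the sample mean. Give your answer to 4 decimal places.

0.0201

Under SRS without replacement, Var(ȳ) = (1 − f)·s²/n with f = n/N = 7557/45542 = 0.16593474.
Var(ȳ) = (1 − 0.16593474)·181.8/7557 = 0.83406526·0.024057166 = 0.020065246.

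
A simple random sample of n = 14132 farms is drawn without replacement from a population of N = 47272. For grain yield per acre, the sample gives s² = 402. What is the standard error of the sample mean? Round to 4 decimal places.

0.1412

Under SRS without replacement, Var(ȳ) = (1 − f)·s²/n with f = n/N = 14132/47272 = 0.29895075.
Var(ȳ) = (1 − 0.29895075)·402/14132 = 0.70104925·0.02844608 = 0.019942103.
SE(ȳ) = √(0.019942103) = 0.1412.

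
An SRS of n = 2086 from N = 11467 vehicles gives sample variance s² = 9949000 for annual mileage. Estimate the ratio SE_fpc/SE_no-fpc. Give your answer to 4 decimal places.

0.9045

f = n/N = 2086/11467 = 0.18191332.
SE_no-fpc = √(s²/n) = 69.060952; SE_fpc = √((1−f)s²/n) = 62.46435.
Ratio = √(1−f) = 0.90448144.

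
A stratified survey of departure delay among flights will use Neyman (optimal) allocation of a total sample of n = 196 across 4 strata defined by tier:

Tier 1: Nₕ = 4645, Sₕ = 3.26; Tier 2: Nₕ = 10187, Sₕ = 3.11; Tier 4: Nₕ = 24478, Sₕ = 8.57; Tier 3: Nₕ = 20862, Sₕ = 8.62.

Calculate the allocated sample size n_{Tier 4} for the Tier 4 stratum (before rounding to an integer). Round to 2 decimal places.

94.21

Neyman allocation: nₕ = n·NₕSₕ / Σⱼ NⱼSⱼ.
Σ NⱼSⱼ = 4645·3.26 + 10187·3.11 + 24478·8.57 + 20862·8.62 = 436431.17.
n_{Tier 4} = 196·24478·8.57 / 436431.17 = 94.21.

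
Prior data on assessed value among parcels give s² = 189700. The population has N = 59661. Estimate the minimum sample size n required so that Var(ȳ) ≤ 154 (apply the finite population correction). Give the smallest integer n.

1207

Without fpc, n₀ = s²/D = 189700/154 = 1231.8182.
With fpc, (1 − n/N)·s²/n ≤ D requires n ≥ n₀/(1 + n₀/N) = 1231.8182/(1 + 1231.8182/59661) = 1206.8994.
Rounding up, n = 1207.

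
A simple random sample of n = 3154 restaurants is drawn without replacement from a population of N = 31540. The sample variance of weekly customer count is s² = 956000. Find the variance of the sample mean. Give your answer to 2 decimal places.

272.80

Under SRS without replacement, Var(ȳ) = (1 − f)·s²/n with f = n/N = 3154/31540 = 0.10000000.
Var(ȳ) = (1 − 0.10000000)·956000/3154 = 0.90000000·303.10717 = 272.79645.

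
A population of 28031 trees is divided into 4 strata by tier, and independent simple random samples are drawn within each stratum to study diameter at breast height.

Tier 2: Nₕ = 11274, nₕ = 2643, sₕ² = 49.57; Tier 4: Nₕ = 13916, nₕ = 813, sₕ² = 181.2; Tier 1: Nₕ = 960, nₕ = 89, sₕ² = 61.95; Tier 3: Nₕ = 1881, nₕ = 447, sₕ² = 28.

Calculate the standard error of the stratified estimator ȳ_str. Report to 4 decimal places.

0.2345

Var(ȳ_str) = Σₕ Wₕ²(1 − fₕ)sₕ²/nₕ with Wₕ = Nₕ/N, N = 28031.
Tier 2: Wₕ = 0.40219757; term = 0.40219757²·(1 − 0.23443321)·49.57/2643 = 0.0023226497.
Tier 4: Wₕ = 0.49645036; term = 0.49645036²·(1 − 0.05842196)·181.2/813 = 0.051722038.
Tier 1: Wₕ = 0.03424780; term = 0.03424780²·(1 − 0.09270833)·61.95/89 = 7.407361 × 10^-4.
Tier 3: Wₕ = 0.06710428; term = 0.06710428²·(1 − 0.23763955)·28/447 = 2.1503605 × 10^-4.
Sum = 0.05500046.
SE = √(0.05500046) = 0.2345.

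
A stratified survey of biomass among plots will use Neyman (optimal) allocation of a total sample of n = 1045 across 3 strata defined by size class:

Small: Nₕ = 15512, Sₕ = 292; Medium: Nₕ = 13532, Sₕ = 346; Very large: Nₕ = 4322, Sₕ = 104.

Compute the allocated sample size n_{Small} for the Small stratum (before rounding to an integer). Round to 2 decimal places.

489.94

Neyman allocation: nₕ = n·NₕSₕ / Σⱼ NⱼSⱼ.
Σ NⱼSⱼ = 15512·292 + 13532·346 + 4322·104 = 9.661064 × 10^6.
n_{Small} = 1045·15512·292 / (9.661064 × 10^6) = 489.94.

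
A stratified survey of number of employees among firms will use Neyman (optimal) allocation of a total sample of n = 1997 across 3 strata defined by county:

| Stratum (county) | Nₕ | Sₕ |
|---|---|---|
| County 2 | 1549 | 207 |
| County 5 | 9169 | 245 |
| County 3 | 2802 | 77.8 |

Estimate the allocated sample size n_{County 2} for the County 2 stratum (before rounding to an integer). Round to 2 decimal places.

Neyman allocation: nₕ = n·NₕSₕ / Σⱼ NⱼSⱼ.
Σ NⱼSⱼ = 1549·207 + 9169·245 + 2802·77.8 = 2.7850436 × 10^6.
n_{County 2} = 1997·1549·207 / (2.7850436 × 10^6) = 229.92.

229.92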